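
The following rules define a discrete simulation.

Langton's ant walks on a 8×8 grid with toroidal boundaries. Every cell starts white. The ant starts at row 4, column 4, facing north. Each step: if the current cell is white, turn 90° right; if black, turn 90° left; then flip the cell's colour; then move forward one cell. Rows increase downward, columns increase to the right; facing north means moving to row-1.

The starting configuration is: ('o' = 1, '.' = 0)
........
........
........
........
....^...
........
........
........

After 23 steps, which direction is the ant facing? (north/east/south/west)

east

0) ........
........
........
........
....^...
........
........
........
1) ........
........
........
........
....o>..
........
........
........
2) ........
........
........
........
....oo..
.....v..
........
........
3) ........
........
........
........
....oo..
....<o..
........
........
4) ........
........
........
........
....^o..
....oo..
........
........
5) ........
........
........
........
...<.o..
....oo..
........
........
6) ........
........
........
...^....
...o.o..
....oo..
........
........
7) ........
........
........
...o>...
...o.o..
....oo..
........
........
8) ........
........
........
...oo...
...ovo..
....oo..
........
........
9) ........
........
........
...oo...
...<oo..
....oo..
........
........
10) ........
........
........
...oo...
....oo..
...voo..
........
........
11) ........
........
........
...oo...
....oo..
..<ooo..
........
........
12) ........
........
........
...oo...
..^.oo..
..oooo..
........
........
13) ........
........
........
...oo...
..o>oo..
..oooo..
........
........
14) ........
........
........
...oo...
..oooo..
..ovoo..
........
........
15) ........
........
........
...oo...
..oooo..
..o.>o..
........
........
16) ........
........
........
...oo...
..oo^o..
..o..o..
........
........
17) ........
........
........
...oo...
..o<.o..
..o..o..
........
........
18) ........
........
........
...oo...
..o..o..
..ov.o..
........
........
19) ........
........
........
...oo...
..o..o..
..<o.o..
........
........
20) ........
........
........
...oo...
..o..o..
...o.o..
..v.....
........
21) ........
........
........
...oo...
..o..o..
...o.o..
.<o.....
........
22) ........
........
........
...oo...
..o..o..
.^.o.o..
.oo.....
........
23) ........
........
........
...oo...
..o..o..
.o>o.o..
.oo.....
........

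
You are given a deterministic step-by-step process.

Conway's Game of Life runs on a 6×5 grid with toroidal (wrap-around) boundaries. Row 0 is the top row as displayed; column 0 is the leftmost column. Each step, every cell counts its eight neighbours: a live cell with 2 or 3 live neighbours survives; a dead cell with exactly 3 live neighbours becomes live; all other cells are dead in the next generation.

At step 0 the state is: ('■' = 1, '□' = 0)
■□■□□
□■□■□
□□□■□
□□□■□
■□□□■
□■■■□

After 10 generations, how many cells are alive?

t=0: ■□■□□
□■□■□
□□□■□
□□□■□
■□□□■
□■■■□
t=1: ■□□□■
□■□■■
□□□■■
□□□■□
■■□□■
□□■■□
t=2: ■■□□□
□□■□□
■□□□□
□□■■□
■■□□■
□□■■□
t=3: □■□■□
■□□□□
□■■■□
□□■■□
■■□□■
□□■■□
t=4: □■□■■
■□□■■
□■□■■
□□□□□
■■□□■
□□□■□
t=5: □□□□□
□■□□□
□□■■□
□■■■□
■□□□■
□■□■□
t=6: □□■□□
□□■□□
□□□■□
■■□□□
■□□□■
■□□□■
t=7: □■□■□
□□■■□
□■■□□
■■□□□
□□□□□
■■□■■
t=8: □■□□□
□□□■□
■□□■□
■■■□□
□□■□□
■■□■■
t=9: □■□■□
□□■□■
■□□■□
■□■■■
□□□□□
■■□■■
t=10: □■□□□
■■■□■
■□□□□
■■■■□
□□□□□
■■□■■

14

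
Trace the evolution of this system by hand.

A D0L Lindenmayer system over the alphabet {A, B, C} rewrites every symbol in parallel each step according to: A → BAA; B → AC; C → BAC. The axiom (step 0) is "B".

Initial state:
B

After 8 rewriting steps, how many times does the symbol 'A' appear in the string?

step 0: B
step 1: AC
step 2: BAABAC
step 3: ACBAABAAACBAABAC
step 4: BAABACACBAABAAACBAABAABAABACACBAABAAACBAABAC
step 5: ACBAABAAACBAABACBAABACACBAABAAACBAABAABAABACACBAABAAACBAABAAACBAABAAACBAABACBAABACACBAABAAACBAABAABAABACACBAABAAACBAABAC
step 6: BAABACACBAABAAACBAABAABAABACACBAABAAACBAABACACBAABAAACBAAB…BAABAAACBAABACBAABACACBAABAAACBAABAABAABACACBAABAAACBAABAC  (len 328)
step 7: ACBAABAAACBAABACBAABACACBAABAAACBAABAABAABACACBAABAAACBAAB…BAABAAACBAABACBAABACACBAABAAACBAABAABAABACACBAABAAACBAABAC  (len 896)
step 8: BAABACACBAABAAACBAABAABAABACACBAABAAACBAABACACBAABAAACBAAB…BAABAAACBAABACBAABACACBAABAAACBAABAABAABACACBAABAAACBAABAC  (len 2448)

1413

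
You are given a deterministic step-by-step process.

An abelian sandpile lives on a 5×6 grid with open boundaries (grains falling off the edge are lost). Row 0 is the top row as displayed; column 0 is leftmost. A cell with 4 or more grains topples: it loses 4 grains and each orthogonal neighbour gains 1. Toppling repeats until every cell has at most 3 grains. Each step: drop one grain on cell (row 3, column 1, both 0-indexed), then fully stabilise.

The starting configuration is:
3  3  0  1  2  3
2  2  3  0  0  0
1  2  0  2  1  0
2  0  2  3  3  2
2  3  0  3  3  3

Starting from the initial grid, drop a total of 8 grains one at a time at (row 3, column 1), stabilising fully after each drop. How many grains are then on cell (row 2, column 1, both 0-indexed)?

gen 0: 3  3  0  1  2  3
2  2  3  0  0  0
1  2  0  2  1  0
2  0  2  3  3  2
2  3  0  3  3  3
gen 1: 3  3  0  1  2  3
2  2  3  0  0  0
1  2  0  2  1  0
2  1  2  3  3  2
2  3  0  3  3  3
gen 2: 3  3  0  1  2  3
2  2  3  0  0  0
1  2  0  2  1  0
2  2  2  3  3  2
2  3  0  3  3  3
gen 3: 3  3  0  1  2  3
2  2  3  0  0  0
1  2  0  2  1  0
2  3  2  3  3  2
2  3  0  3  3  3
gen 4: 3  3  0  1  2  3
2  2  3  0  0  0
1  3  0  2  1  0
3  1  3  3  3  2
3  0  1  3  3  3
gen 5: 3  3  0  1  2  3
2  2  3  0  0  0
1  3  0  2  1  0
3  2  3  3  3  2
3  0  1  3  3  3
gen 6: 3  3  0  1  2  3
2  2  3  0  0  0
1  3  0  2  1  0
3  3  3  3  3  2
3  0  1  3  3  3
gen 7: 3  3  0  1  2  3
2  3  3  0  0  0
3  0  2  3  2  1
1  3  1  2  2  0
0  2  3  1  2  1
gen 8: 3  3  0  1  2  3
2  3  3  0  0  0
3  1  2  3  2  1
2  0  2  2  2  0
0  3  3  1  2  1

1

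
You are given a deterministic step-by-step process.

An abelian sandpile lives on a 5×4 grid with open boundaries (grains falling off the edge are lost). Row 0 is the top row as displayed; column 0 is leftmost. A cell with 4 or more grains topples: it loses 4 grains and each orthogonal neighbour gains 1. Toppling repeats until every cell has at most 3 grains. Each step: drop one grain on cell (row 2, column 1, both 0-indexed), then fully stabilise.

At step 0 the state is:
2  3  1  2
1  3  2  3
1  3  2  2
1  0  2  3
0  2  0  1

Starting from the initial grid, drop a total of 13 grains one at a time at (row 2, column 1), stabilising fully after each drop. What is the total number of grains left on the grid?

step 0: 2  3  1  2
1  3  2  3
1  3  2  2
1  0  2  3
0  2  0  1
step 1: 3  0  2  2
2  1  3  3
2  1  3  2
1  1  2  3
0  2  0  1
step 2: 3  0  2  2
2  1  3  3
2  2  3  2
1  1  2  3
0  2  0  1
step 3: 3  0  2  2
2  1  3  3
2  3  3  2
1  1  2  3
0  2  0  1
step 4: 3  0  3  3
2  3  1  1
3  1  3  1
1  3  0  1
0  2  1  2
step 5: 3  0  3  3
2  3  1  1
3  2  3  1
1  3  0  1
0  2  1  2
step 6: 3  0  3  3
2  3  1  1
3  3  3  1
1  3  0  1
0  2  1  2
step 7: 0  2  3  3
1  2  3  1
2  0  1  2
3  1  2  1
0  3  1  2
step 8: 0  2  3  3
1  2  3  1
2  1  1  2
3  1  2  1
0  3  1  2
step 9: 0  2  3  3
1  2  3  1
2  2  1  2
3  1  2  1
0  3  1  2
step 10: 0  2  3  3
1  2  3  1
2  3  1  2
3  1  2  1
0  3  1  2
step 11: 0  2  3  3
1  3  3  1
3  0  2  2
3  2  2  1
0  3  1  2
step 12: 0  2  3  3
1  3  3  1
3  1  2  2
3  2  2  1
0  3  1  2
step 13: 0  2  3  3
1  3  3  1
3  2  2  2
3  2  2  1
0  3  1  2

39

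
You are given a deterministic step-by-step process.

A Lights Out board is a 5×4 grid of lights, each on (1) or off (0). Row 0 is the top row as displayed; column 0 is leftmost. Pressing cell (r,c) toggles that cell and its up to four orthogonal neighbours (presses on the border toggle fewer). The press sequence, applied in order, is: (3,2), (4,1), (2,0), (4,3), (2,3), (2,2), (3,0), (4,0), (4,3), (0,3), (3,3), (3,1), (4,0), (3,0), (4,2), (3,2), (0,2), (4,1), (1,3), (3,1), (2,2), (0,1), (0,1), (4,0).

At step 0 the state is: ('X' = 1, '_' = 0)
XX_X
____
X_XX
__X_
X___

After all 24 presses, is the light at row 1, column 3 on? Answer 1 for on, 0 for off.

t=0: XX_X
____
X_XX
__X_
X___
t=1: XX_X
____
X__X
_X_X
X_X_
t=2: XX_X
____
X__X
___X
_X__
t=3: XX_X
X___
_X_X
X__X
_X__
t=4: XX_X
X___
_X_X
X___
_XXX
t=5: XX_X
X__X
_XX_
X__X
_XXX
t=6: XX_X
X_XX
___X
X_XX
_XXX
t=7: XX_X
X_XX
X__X
_XXX
XXXX
t=8: XX_X
X_XX
X__X
XXXX
__XX
t=9: XX_X
X_XX
X__X
XXX_
____
t=10: XXX_
X_X_
X__X
XXX_
____
t=11: XXX_
X_X_
X___
XX_X
___X
t=12: XXX_
X_X_
XX__
__XX
_X_X
t=13: XXX_
X_X_
XX__
X_XX
X__X
t=14: XXX_
X_X_
_X__
_XXX
___X
t=15: XXX_
X_X_
_X__
_X_X
_XX_
t=16: XXX_
X_X_
_XX_
__X_
_X__
t=17: X__X
X___
_XX_
__X_
_X__
t=18: X__X
X___
_XX_
_XX_
X_X_
t=19: X___
X_XX
_XXX
_XX_
X_X_
t=20: X___
X_XX
__XX
X___
XXX_
t=21: X___
X__X
_X__
X_X_
XXX_
t=22: _XX_
XX_X
_X__
X_X_
XXX_
t=23: X___
X__X
_X__
X_X_
XXX_
t=24: X___
X__X
_X__
__X_
__X_

1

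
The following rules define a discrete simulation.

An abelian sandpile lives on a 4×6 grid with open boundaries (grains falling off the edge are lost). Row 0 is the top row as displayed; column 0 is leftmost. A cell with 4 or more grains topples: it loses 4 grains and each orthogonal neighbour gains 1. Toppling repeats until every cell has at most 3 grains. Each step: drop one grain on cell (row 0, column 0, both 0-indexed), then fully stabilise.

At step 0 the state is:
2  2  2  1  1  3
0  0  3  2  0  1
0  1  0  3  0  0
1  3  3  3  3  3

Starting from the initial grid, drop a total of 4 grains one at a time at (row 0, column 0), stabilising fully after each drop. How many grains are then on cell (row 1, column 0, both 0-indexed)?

t=0: 2  2  2  1  1  3
0  0  3  2  0  1
0  1  0  3  0  0
1  3  3  3  3  3
t=1: 3  2  2  1  1  3
0  0  3  2  0  1
0  1  0  3  0  0
1  3  3  3  3  3
t=2: 0  3  2  1  1  3
1  0  3  2  0  1
0  1  0  3  0  0
1  3  3  3  3  3
t=3: 1  3  2  1  1  3
1  0  3  2  0  1
0  1  0  3  0  0
1  3  3  3  3  3
t=4: 2  3  2  1  1  3
1  0  3  2  0  1
0  1  0  3  0  0
1  3  3  3  3  3

1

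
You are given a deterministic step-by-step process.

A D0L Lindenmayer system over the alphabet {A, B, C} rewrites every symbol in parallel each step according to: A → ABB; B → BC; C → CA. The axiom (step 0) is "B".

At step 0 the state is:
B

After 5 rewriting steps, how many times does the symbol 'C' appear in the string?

step 0: B
step 1: BC
step 2: BCCA
step 3: BCCACAABB
step 4: BCCACAABBCAABBABBBCBC
step 5: BCCACAABBCAABBABBBCBCCAABBABBBCBCABBBCBCBCCABCCA

15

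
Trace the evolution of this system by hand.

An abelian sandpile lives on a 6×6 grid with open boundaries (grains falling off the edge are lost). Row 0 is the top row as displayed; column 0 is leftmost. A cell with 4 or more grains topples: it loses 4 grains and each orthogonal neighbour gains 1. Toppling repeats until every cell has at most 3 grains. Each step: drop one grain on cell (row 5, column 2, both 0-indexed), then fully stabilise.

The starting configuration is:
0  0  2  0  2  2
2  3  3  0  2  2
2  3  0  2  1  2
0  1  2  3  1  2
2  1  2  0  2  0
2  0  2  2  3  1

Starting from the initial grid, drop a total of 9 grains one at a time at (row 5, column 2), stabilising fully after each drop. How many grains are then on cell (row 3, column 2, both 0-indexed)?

t=0: 0  0  2  0  2  2
2  3  3  0  2  2
2  3  0  2  1  2
0  1  2  3  1  2
2  1  2  0  2  0
2  0  2  2  3  1
t=1: 0  0  2  0  2  2
2  3  3  0  2  2
2  3  0  2  1  2
0  1  2  3  1  2
2  1  2  0  2  0
2  0  3  2  3  1
t=2: 0  0  2  0  2  2
2  3  3  0  2  2
2  3  0  2  1  2
0  1  2  3  1  2
2  1  3  0  2  0
2  1  0  3  3  1
t=3: 0  0  2  0  2  2
2  3  3  0  2  2
2  3  0  2  1  2
0  1  2  3  1  2
2  1  3  0  2  0
2  1  1  3  3  1
t=4: 0  0  2  0  2  2
2  3  3  0  2  2
2  3  0  2  1  2
0  1  2  3  1  2
2  1  3  0  2  0
2  1  2  3  3  1
t=5: 0  0  2  0  2  2
2  3  3  0  2  2
2  3  0  2  1  2
0  1  2  3  1  2
2  1  3  0  2  0
2  1  3  3  3  1
t=6: 0  0  2  0  2  2
2  3  3  0  2  2
2  3  0  2  1  2
0  1  3  3  1  2
2  2  0  2  3  0
2  2  2  1  0  2
t=7: 0  0  2  0  2  2
2  3  3  0  2  2
2  3  0  2  1  2
0  1  3  3  1  2
2  2  0  2  3  0
2  2  3  1  0  2
t=8: 0  0  2  0  2  2
2  3  3  0  2  2
2  3  0  2  1  2
0  1  3  3  1  2
2  2  1  2  3  0
2  3  0  2  0  2
t=9: 0  0  2  0  2  2
2  3  3  0  2  2
2  3  0  2  1  2
0  1  3  3  1  2
2  2  1  2  3  0
2  3  1  2  0  2

3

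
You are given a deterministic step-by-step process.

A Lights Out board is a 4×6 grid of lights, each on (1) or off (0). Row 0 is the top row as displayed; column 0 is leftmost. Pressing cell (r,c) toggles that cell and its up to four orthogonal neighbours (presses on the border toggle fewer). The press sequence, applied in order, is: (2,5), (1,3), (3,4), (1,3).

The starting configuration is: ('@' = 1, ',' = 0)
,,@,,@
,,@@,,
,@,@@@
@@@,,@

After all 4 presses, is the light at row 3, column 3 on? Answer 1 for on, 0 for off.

step 0: ,,@,,@
,,@@,,
,@,@@@
@@@,,@
step 1: ,,@,,@
,,@@,@
,@,@,,
@@@,,,
step 2: ,,@@,@
,,,,@@
,@,,,,
@@@,,,
step 3: ,,@@,@
,,,,@@
,@,,@,
@@@@@@
step 4: ,,@,,@
,,@@,@
,@,@@,
@@@@@@

1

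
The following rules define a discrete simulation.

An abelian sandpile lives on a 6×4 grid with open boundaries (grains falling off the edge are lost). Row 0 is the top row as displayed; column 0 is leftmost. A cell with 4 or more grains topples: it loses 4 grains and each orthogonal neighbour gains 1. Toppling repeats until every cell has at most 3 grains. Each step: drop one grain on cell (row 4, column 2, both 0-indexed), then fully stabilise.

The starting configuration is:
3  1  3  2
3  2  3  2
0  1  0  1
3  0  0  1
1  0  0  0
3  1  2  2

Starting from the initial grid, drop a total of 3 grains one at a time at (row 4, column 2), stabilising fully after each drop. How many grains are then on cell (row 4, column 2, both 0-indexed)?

[0] 3  1  3  2
3  2  3  2
0  1  0  1
3  0  0  1
1  0  0  0
3  1  2  2
[1] 3  1  3  2
3  2  3  2
0  1  0  1
3  0  0  1
1  0  1  0
3  1  2  2
[2] 3  1  3  2
3  2  3  2
0  1  0  1
3  0  0  1
1  0  2  0
3  1  2  2
[3] 3  1  3  2
3  2  3  2
0  1  0  1
3  0  0  1
1  0  3  0
3  1  2  2

3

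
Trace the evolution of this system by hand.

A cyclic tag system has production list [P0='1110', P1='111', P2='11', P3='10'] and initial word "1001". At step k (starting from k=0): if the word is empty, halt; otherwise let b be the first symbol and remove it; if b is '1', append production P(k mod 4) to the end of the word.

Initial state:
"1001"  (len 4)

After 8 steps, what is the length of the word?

gen 0: "1001"  (len 4)
gen 1: "0011110"  (len 7)
gen 2: "011110"  (len 6)
gen 3: "11110"  (len 5)
gen 4: "111010"  (len 6)
gen 5: "110101110"  (len 9)
gen 6: "10101110111"  (len 11)
gen 7: "010111011111"  (len 12)
gen 8: "10111011111"  (len 11)

11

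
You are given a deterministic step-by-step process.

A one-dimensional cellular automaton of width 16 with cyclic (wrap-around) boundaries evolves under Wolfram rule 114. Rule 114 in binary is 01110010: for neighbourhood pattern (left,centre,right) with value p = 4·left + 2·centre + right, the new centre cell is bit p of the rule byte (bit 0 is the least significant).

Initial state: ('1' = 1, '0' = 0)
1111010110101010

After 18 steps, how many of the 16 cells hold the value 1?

9

t=0: 1111010110101010
t=1: 0001101011010101
t=2: 1010110101101010
t=3: 0101011010110101
t=4: 1010101101011010
t=5: 0101010110101101
t=6: 1010101011010110
t=7: 0101010101101011
t=8: 1010101010110101
t=9: 1101010101011010
t=10: 0110101010101101
t=11: 1011010101010110
t=12: 0101101010101011
t=13: 1010110101010101
t=14: 1101011010101010
t=15: 0110101101010101
t=16: 1011010110101010
t=17: 0101101011010101
t=18: 1010110101101010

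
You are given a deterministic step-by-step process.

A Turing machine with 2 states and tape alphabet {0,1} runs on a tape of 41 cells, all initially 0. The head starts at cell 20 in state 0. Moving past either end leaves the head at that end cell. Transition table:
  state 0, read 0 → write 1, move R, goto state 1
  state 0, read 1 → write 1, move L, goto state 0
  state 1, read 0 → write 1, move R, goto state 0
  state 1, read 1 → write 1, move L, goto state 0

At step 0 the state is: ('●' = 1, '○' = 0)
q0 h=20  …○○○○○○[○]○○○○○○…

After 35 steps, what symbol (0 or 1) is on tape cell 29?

step 0: q0 h=20  …○○○○○○[○]○○○○○○…
step 1: q1 h=21  …○○○○○●[○]○○○○○○…
step 2: q0 h=22  …○○○○●●[○]○○○○○○…
step 3: q1 h=23  …○○○●●●[○]○○○○○○…
step 4: q0 h=24  …○○●●●●[○]○○○○○○…
step 5: q1 h=25  …○●●●●●[○]○○○○○○…
step 6: q0 h=26  …●●●●●●[○]○○○○○○…
step 7: q1 h=27  …●●●●●●[○]○○○○○○…
step 8: q0 h=28  …●●●●●●[○]○○○○○○…
step 9: q1 h=29  …●●●●●●[○]○○○○○○…
step 10: q0 h=30  …●●●●●●[○]○○○○○○…
step 11: q1 h=31  …●●●●●●[○]○○○○○○…
step 12: q0 h=32  …●●●●●●[○]○○○○○○…
step 13: q1 h=33  …●●●●●●[○]○○○○○○…
step 14: q0 h=34  …●●●●●●[○]○○○○○○|
step 15: q1 h=35  …●●●●●●[○]○○○○○|
step 16: q0 h=36  …●●●●●●[○]○○○○|
step 17: q1 h=37  …●●●●●●[○]○○○|
step 18: q0 h=38  …●●●●●●[○]○○|
step 19: q1 h=39  …●●●●●●[○]○|
step 20: q0 h=40  …●●●●●●[○]|
step 21: q1 h=40  …●●●●●●[●]|
step 22: q0 h=39  …●●●●●●[●]●|
step 23: q0 h=38  …●●●●●●[●]●●|
step 24: q0 h=37  …●●●●●●[●]●●●|
step 25: q0 h=36  …●●●●●●[●]●●●●|
step 26: q0 h=35  …●●●●●●[●]●●●●●|
step 27: q0 h=34  …●●●●●●[●]●●●●●●|
step 28: q0 h=33  …●●●●●●[●]●●●●●●…
step 29: q0 h=32  …●●●●●●[●]●●●●●●…
step 30: q0 h=31  …●●●●●●[●]●●●●●●…
step 31: q0 h=30  …●●●●●●[●]●●●●●●…
step 32: q0 h=29  …●●●●●●[●]●●●●●●…
step 33: q0 h=28  …●●●●●●[●]●●●●●●…
step 34: q0 h=27  …●●●●●●[●]●●●●●●…
step 35: q0 h=26  …●●●●●●[●]●●●●●●…

1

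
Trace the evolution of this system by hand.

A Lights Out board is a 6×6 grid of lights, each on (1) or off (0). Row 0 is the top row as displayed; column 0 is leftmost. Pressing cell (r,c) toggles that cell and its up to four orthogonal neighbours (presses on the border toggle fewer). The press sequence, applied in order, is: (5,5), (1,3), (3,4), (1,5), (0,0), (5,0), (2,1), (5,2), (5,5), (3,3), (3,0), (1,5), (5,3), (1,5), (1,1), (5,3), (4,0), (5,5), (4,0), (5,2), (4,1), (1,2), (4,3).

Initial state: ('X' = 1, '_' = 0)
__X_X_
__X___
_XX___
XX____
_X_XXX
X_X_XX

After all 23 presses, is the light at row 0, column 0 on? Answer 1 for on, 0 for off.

gen 0: __X_X_
__X___
_XX___
XX____
_X_XXX
X_X_XX
gen 1: __X_X_
__X___
_XX___
XX____
_X_XX_
X_X___
gen 2: __XXX_
___XX_
_XXX__
XX____
_X_XX_
X_X___
gen 3: __XXX_
___XX_
_XXXX_
XX_XXX
_X_X__
X_X___
gen 4: __XXXX
___X_X
_XXXXX
XX_XXX
_X_X__
X_X___
gen 5: XXXXXX
X__X_X
_XXXXX
XX_XXX
_X_X__
X_X___
gen 6: XXXXXX
X__X_X
_XXXXX
XX_XXX
XX_X__
_XX___
gen 7: XXXXXX
XX_X_X
X__XXX
X__XXX
XX_X__
_XX___
gen 8: XXXXXX
XX_X_X
X__XXX
X__XXX
XXXX__
___X__
gen 9: XXXXXX
XX_X_X
X__XXX
X__XXX
XXXX_X
___XXX
gen 10: XXXXXX
XX_X_X
X___XX
X_X__X
XXX__X
___XXX
gen 11: XXXXXX
XX_X_X
____XX
_XX__X
_XX__X
___XXX
gen 12: XXXXX_
XX_XX_
____X_
_XX__X
_XX__X
___XXX
gen 13: XXXXX_
XX_XX_
____X_
_XX__X
_XXX_X
__X__X
gen 14: XXXXXX
XX_X_X
____XX
_XX__X
_XXX_X
__X__X
gen 15: X_XXXX
__XX_X
_X__XX
_XX__X
_XXX_X
__X__X
gen 16: X_XXXX
__XX_X
_X__XX
_XX__X
_XX__X
___XXX
gen 17: X_XXXX
__XX_X
_X__XX
XXX__X
X_X__X
X__XXX
gen 18: X_XXXX
__XX_X
_X__XX
XXX__X
X_X___
X__X__
gen 19: X_XXXX
__XX_X
_X__XX
_XX__X
_XX___
___X__
gen 20: X_XXXX
__XX_X
_X__XX
_XX__X
_X____
_XX___
gen 21: X_XXXX
__XX_X
_X__XX
__X__X
X_X___
__X___
gen 22: X__XXX
_X___X
_XX_XX
__X__X
X_X___
__X___
gen 23: X__XXX
_X___X
_XX_XX
__XX_X
X__XX_
__XX__

1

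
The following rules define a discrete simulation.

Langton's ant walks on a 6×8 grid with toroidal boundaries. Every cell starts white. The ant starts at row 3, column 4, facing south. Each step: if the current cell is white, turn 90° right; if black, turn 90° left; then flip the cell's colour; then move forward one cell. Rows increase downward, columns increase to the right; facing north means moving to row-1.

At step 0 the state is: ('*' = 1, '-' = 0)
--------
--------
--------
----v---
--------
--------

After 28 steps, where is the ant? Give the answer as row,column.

1,6

k=0  --------
--------
--------
----v---
--------
--------
k=1  --------
--------
--------
---<*---
--------
--------
k=2  --------
--------
---^----
---**---
--------
--------
k=3  --------
--------
---*>---
---**---
--------
--------
k=4  --------
--------
---**---
---*v---
--------
--------
k=5  --------
--------
---**---
---*->--
--------
--------
k=6  --------
--------
---**---
---*-*--
-----v--
--------
k=7  --------
--------
---**---
---*-*--
----<*--
--------
k=8  --------
--------
---**---
---*^*--
----**--
--------
k=9  --------
--------
---**---
---**>--
----**--
--------
k=10  --------
--------
---**^--
---**---
----**--
--------
k=11  --------
--------
---***>-
---**---
----**--
--------
k=12  --------
--------
---****-
---**-v-
----**--
--------
k=13  --------
--------
---****-
---**<*-
----**--
--------
k=14  --------
--------
---**^*-
---****-
----**--
--------
k=15  --------
--------
---*<-*-
---****-
----**--
--------
k=16  --------
--------
---*--*-
---*v**-
----**--
--------
k=17  --------
--------
---*--*-
---*->*-
----**--
--------
k=18  --------
--------
---*-^*-
---*--*-
----**--
--------
k=19  --------
--------
---*-*>-
---*--*-
----**--
--------
k=20  --------
------^-
---*-*--
---*--*-
----**--
--------
k=21  --------
------*>
---*-*--
---*--*-
----**--
--------
k=22  --------
------**
---*-*-v
---*--*-
----**--
--------
k=23  --------
------**
---*-*<*
---*--*-
----**--
--------
k=24  --------
------^*
---*-***
---*--*-
----**--
--------
k=25  --------
-----<-*
---*-***
---*--*-
----**--
--------
k=26  -----^--
-----*-*
---*-***
---*--*-
----**--
--------
k=27  -----*>-
-----*-*
---*-***
---*--*-
----**--
--------
k=28  -----**-
-----*v*
---*-***
---*--*-
----**--
--------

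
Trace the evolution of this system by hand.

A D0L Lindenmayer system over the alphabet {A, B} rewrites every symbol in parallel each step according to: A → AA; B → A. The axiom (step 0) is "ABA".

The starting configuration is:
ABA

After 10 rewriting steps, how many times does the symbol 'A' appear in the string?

2560

gen 0: ABA
gen 1: AAAAA
gen 2: AAAAAAAAAA
gen 3: AAAAAAAAAAAAAAAAAAAA
gen 4: AAAAAAAAAAAAAAAAAAAAAAAAAAAAAAAAAAAAAAAA
gen 5: AAAAAAAAAAAAAAAAAAAAAAAAAAAAAAAAAAAAAAAAAAAAAAAAAAAAAAAAAAAAAAAAAAAAAAAAAAAAAAAA
gen 6: AAAAAAAAAAAAAAAAAAAAAAAAAAAAAAAAAAAAAAAAAAAAAAAAAAAAAAAAAA…AAAAAAAAAAAAAAAAAAAAAAAAAAAAAAAAAAAAAAAAAAAAAAAAAAAAAAAAAA  (len 160)
gen 7: AAAAAAAAAAAAAAAAAAAAAAAAAAAAAAAAAAAAAAAAAAAAAAAAAAAAAAAAAA…AAAAAAAAAAAAAAAAAAAAAAAAAAAAAAAAAAAAAAAAAAAAAAAAAAAAAAAAAA  (len 320)
gen 8: AAAAAAAAAAAAAAAAAAAAAAAAAAAAAAAAAAAAAAAAAAAAAAAAAAAAAAAAAA…AAAAAAAAAAAAAAAAAAAAAAAAAAAAAAAAAAAAAAAAAAAAAAAAAAAAAAAAAA  (len 640)
gen 9: AAAAAAAAAAAAAAAAAAAAAAAAAAAAAAAAAAAAAAAAAAAAAAAAAAAAAAAAAA…AAAAAAAAAAAAAAAAAAAAAAAAAAAAAAAAAAAAAAAAAAAAAAAAAAAAAAAAAA  (len 1280)
gen 10: AAAAAAAAAAAAAAAAAAAAAAAAAAAAAAAAAAAAAAAAAAAAAAAAAAAAAAAAAA…AAAAAAAAAAAAAAAAAAAAAAAAAAAAAAAAAAAAAAAAAAAAAAAAAAAAAAAAAA  (len 2560)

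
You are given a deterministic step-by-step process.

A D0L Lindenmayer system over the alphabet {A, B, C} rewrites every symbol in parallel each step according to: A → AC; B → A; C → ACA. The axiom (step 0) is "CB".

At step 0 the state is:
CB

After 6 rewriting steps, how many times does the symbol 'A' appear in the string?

step 0: CB
step 1: ACAA
step 2: ACACAACAC
step 3: ACACAACACAACACACAACACA
step 4: ACACAACACAACACACAACACAACACACAACACAACACAACACACAACACAAC
step 5: ACACAACACAACACACAACACAACACACAACACAACACAACACACAACACAACACACA…ACACAACACAACACACAACACAACACACAACACAACACAACACACAACACAACACACA  (len 128)
step 6: ACACAACACAACACACAACACAACACACAACACAACACAACACACAACACAACACACA…ACACAACACAACACACAACACAACACAACACACAACACAACACACAACACAACACAAC  (len 309)

181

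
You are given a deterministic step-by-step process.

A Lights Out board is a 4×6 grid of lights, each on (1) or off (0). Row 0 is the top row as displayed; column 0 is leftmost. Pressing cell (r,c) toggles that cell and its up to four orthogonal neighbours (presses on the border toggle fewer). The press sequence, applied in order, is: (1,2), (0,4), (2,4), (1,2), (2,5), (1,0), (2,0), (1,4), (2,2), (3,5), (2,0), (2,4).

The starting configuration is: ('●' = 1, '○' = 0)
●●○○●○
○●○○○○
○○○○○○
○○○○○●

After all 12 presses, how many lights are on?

t=0: ●●○○●○
○●○○○○
○○○○○○
○○○○○●
t=1: ●●●○●○
○○●●○○
○○●○○○
○○○○○●
t=2: ●●●●○●
○○●●●○
○○●○○○
○○○○○●
t=3: ●●●●○●
○○●●○○
○○●●●●
○○○○●●
t=4: ●●○●○●
○●○○○○
○○○●●●
○○○○●●
t=5: ●●○●○●
○●○○○●
○○○●○○
○○○○●○
t=6: ○●○●○●
●○○○○●
●○○●○○
○○○○●○
t=7: ○●○●○●
○○○○○●
○●○●○○
●○○○●○
t=8: ○●○●●●
○○○●●○
○●○●●○
●○○○●○
t=9: ○●○●●●
○○●●●○
○○●○●○
●○●○●○
t=10: ○●○●●●
○○●●●○
○○●○●●
●○●○○●
t=11: ○●○●●●
●○●●●○
●●●○●●
○○●○○●
t=12: ○●○●●●
●○●●○○
●●●●○○
○○●○●●

14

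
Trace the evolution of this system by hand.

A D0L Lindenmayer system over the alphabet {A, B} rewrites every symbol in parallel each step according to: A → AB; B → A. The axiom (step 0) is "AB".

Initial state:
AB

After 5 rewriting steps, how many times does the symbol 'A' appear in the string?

step 0: AB
step 1: ABA
step 2: ABAAB
step 3: ABAABABA
step 4: ABAABABAABAAB
step 5: ABAABABAABAABABAABABA

13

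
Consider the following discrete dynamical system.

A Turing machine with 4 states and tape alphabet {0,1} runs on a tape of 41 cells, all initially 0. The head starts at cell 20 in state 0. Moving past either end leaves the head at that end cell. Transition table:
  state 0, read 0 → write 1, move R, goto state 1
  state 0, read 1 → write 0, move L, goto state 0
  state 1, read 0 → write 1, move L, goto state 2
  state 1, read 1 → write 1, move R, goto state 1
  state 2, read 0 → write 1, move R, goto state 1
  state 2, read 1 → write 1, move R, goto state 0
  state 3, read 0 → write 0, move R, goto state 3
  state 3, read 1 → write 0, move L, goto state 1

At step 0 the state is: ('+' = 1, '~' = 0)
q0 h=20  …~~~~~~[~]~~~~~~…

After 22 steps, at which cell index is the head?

16

gen 0: q0 h=20  …~~~~~~[~]~~~~~~…
gen 1: q1 h=21  …~~~~~+[~]~~~~~~…
gen 2: q2 h=20  …~~~~~~[+]+~~~~~…
gen 3: q0 h=21  …~~~~~+[+]~~~~~~…
gen 4: q0 h=20  …~~~~~~[+]~~~~~~…
gen 5: q0 h=19  …~~~~~~[~]~~~~~~…
gen 6: q1 h=20  …~~~~~+[~]~~~~~~…
gen 7: q2 h=19  …~~~~~~[+]+~~~~~…
gen 8: q0 h=20  …~~~~~+[+]~~~~~~…
gen 9: q0 h=19  …~~~~~~[+]~~~~~~…
gen 10: q0 h=18  …~~~~~~[~]~~~~~~…
gen 11: q1 h=19  …~~~~~+[~]~~~~~~…
gen 12: q2 h=18  …~~~~~~[+]+~~~~~…
gen 13: q0 h=19  …~~~~~+[+]~~~~~~…
gen 14: q0 h=18  …~~~~~~[+]~~~~~~…
gen 15: q0 h=17  …~~~~~~[~]~~~~~~…
gen 16: q1 h=18  …~~~~~+[~]~~~~~~…
gen 17: q2 h=17  …~~~~~~[+]+~~~~~…
gen 18: q0 h=18  …~~~~~+[+]~~~~~~…
gen 19: q0 h=17  …~~~~~~[+]~~~~~~…
gen 20: q0 h=16  …~~~~~~[~]~~~~~~…
gen 21: q1 h=17  …~~~~~+[~]~~~~~~…
gen 22: q2 h=16  …~~~~~~[+]+~~~~~…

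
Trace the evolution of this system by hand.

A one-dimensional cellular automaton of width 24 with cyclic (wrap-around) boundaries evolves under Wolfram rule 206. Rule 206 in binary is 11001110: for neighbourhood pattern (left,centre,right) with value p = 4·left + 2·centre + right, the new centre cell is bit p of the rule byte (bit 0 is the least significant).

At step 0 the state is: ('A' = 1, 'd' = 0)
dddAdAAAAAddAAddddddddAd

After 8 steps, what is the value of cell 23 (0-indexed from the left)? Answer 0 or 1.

gen 0: dddAdAAAAAddAAddddddddAd
gen 1: ddAAdAAAAAdAAAdddddddAAd
gen 2: dAAAdAAAAAdAAAddddddAAAd
gen 3: AAAAdAAAAAdAAAdddddAAAAd
gen 4: AAAAdAAAAAdAAAddddAAAAAd
gen 5: AAAAdAAAAAdAAAdddAAAAAAd
gen 6: AAAAdAAAAAdAAAddAAAAAAAd
gen 7: AAAAdAAAAAdAAAdAAAAAAAAd
gen 8: AAAAdAAAAAdAAAdAAAAAAAAd

0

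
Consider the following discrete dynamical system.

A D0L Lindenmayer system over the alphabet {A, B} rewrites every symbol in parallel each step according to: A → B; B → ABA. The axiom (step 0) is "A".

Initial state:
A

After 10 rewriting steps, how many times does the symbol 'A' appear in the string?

0) A
1) B
2) ABA
3) BABAB
4) ABABABABABA
5) BABABABABABABABABABAB
6) ABABABABABABABABABABABABABABABABABABABABABA
7) BABABABABABABABABABABABABABABABABABABABABABABABABABABABABABABABABABABABABABABABABABAB
8) ABABABABABABABABABABABABABABABABABABABABABABABABABABABABAB…BABABABABABABABABABABABABABABABABABABABABABABABABABABABABA  (len 171)
9) BABABABABABABABABABABABABABABABABABABABABABABABABABABABABA…ABABABABABABABABABABABABABABABABABABABABABABABABABABABABAB  (len 341)
10) ABABABABABABABABABABABABABABABABABABABABABABABABABABABABAB…BABABABABABABABABABABABABABABABABABABABABABABABABABABABABA  (len 683)

342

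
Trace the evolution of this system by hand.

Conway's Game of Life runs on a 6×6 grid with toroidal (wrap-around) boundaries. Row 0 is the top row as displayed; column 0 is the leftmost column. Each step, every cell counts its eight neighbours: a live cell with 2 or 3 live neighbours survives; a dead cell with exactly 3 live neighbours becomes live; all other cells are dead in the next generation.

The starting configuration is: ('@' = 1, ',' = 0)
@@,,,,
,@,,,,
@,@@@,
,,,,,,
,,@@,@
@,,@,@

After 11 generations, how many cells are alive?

6

step 0: @@,,,,
,@,,,,
@,@@@,
,,,,,,
,,@@,@
@,,@,@
step 1: ,@@,,@
,,,@,@
,@@@,,
,@,,,@
@,@@,@
,,,@,@
step 2: ,,@@,@
,,,@,,
,@,@,,
,,,,,@
,@@@,@
,,,@,@
step 3: ,,@@,,
,,,@,,
,,@,@,
,@,@,,
,,@@,@
,@,,,@
step 4: ,,@@@,
,,,,@,
,,@,@,
,@,,,,
,@,@,,
@@,,,,
step 5: ,@@@@@
,,@,@@
,,,@,,
,@,@,,
,@,,,,
@@,,@,
step 6: ,,,,,,
@@,,,@
,,,@,,
,,,,,,
,@,,,,
,,,,@,
step 7: @,,,,@
@,,,,,
@,,,,,
,,,,,,
,,,,,,
,,,,,,
step 8: @,,,,@
@@,,,,
,,,,,,
,,,,,,
,,,,,,
,,,,,,
step 9: @@,,,@
@@,,,@
,,,,,,
,,,,,,
,,,,,,
,,,,,,
step 10: ,@,,,@
,@,,,@
@,,,,,
,,,,,,
,,,,,,
@,,,,,
step 11: ,@,,,@
,@,,,@
@,,,,,
,,,,,,
,,,,,,
@,,,,,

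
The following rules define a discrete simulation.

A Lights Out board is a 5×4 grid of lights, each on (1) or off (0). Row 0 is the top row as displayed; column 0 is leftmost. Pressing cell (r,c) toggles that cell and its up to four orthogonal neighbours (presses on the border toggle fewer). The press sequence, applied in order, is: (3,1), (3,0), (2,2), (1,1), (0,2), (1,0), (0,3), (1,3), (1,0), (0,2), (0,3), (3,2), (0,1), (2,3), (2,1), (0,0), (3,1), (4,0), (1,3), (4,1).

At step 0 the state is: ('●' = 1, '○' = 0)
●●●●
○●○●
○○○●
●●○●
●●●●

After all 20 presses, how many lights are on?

gen 0: ●●●●
○●○●
○○○●
●●○●
●●●●
gen 1: ●●●●
○●○●
○●○●
○○●●
●○●●
gen 2: ●●●●
○●○●
●●○●
●●●●
○○●●
gen 3: ●●●●
○●●●
●○●○
●●○●
○○●●
gen 4: ●○●●
●○○●
●●●○
●●○●
○○●●
gen 5: ●●○○
●○●●
●●●○
●●○●
○○●●
gen 6: ○●○○
○●●●
○●●○
●●○●
○○●●
gen 7: ○●●●
○●●○
○●●○
●●○●
○○●●
gen 8: ○●●○
○●○●
○●●●
●●○●
○○●●
gen 9: ●●●○
●○○●
●●●●
●●○●
○○●●
gen 10: ●○○●
●○●●
●●●●
●●○●
○○●●
gen 11: ●○●○
●○●○
●●●●
●●○●
○○●●
gen 12: ●○●○
●○●○
●●○●
●○●○
○○○●
gen 13: ○●○○
●●●○
●●○●
●○●○
○○○●
gen 14: ○●○○
●●●●
●●●○
●○●●
○○○●
gen 15: ○●○○
●○●●
○○○○
●●●●
○○○●
gen 16: ●○○○
○○●●
○○○○
●●●●
○○○●
gen 17: ●○○○
○○●●
○●○○
○○○●
○●○●
gen 18: ●○○○
○○●●
○●○○
●○○●
●○○●
gen 19: ●○○●
○○○○
○●○●
●○○●
●○○●
gen 20: ●○○●
○○○○
○●○●
●●○●
○●●●

10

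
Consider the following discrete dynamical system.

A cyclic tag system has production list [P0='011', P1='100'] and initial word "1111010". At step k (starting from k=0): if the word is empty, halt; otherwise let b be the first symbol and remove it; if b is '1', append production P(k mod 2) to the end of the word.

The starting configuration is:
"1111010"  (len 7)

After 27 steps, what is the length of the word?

0) "1111010"  (len 7)
1) "111010011"  (len 9)
2) "11010011100"  (len 11)
3) "1010011100011"  (len 13)
4) "010011100011100"  (len 15)
5) "10011100011100"  (len 14)
6) "0011100011100100"  (len 16)
7) "011100011100100"  (len 15)
8) "11100011100100"  (len 14)
9) "1100011100100011"  (len 16)
10) "100011100100011100"  (len 18)
11) "00011100100011100011"  (len 20)
12) "0011100100011100011"  (len 19)
13) "011100100011100011"  (len 18)
14) "11100100011100011"  (len 17)
15) "1100100011100011011"  (len 19)
16) "100100011100011011100"  (len 21)
17) "00100011100011011100011"  (len 23)
18) "0100011100011011100011"  (len 22)
19) "100011100011011100011"  (len 21)
20) "00011100011011100011100"  (len 23)
21) "0011100011011100011100"  (len 22)
22) "011100011011100011100"  (len 21)
23) "11100011011100011100"  (len 20)
24) "1100011011100011100100"  (len 22)
25) "100011011100011100100011"  (len 24)
26) "00011011100011100100011100"  (len 26)
27) "0011011100011100100011100"  (len 25)

25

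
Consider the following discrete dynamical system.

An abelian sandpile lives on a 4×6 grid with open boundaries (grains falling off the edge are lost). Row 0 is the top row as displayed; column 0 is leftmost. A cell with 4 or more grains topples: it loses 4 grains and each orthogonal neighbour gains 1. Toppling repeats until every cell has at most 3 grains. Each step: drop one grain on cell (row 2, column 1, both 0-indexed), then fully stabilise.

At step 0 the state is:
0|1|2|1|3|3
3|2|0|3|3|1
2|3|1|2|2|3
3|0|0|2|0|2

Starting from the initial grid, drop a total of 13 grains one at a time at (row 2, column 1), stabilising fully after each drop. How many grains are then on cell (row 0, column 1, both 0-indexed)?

t=0: 0|1|2|1|3|3
3|2|0|3|3|1
2|3|1|2|2|3
3|0|0|2|0|2
t=1: 0|1|2|1|3|3
3|3|0|3|3|1
3|0|2|2|2|3
3|1|0|2|0|2
t=2: 0|1|2|1|3|3
3|3|0|3|3|1
3|1|2|2|2|3
3|1|0|2|0|2
t=3: 0|1|2|1|3|3
3|3|0|3|3|1
3|2|2|2|2|3
3|1|0|2|0|2
t=4: 0|1|2|1|3|3
3|3|0|3|3|1
3|3|2|2|2|3
3|1|0|2|0|2
t=5: 1|2|2|1|3|3
1|1|1|3|3|1
2|2|3|2|2|3
0|3|0|2|0|2
t=6: 1|2|2|1|3|3
1|1|1|3|3|1
2|3|3|2|2|3
0|3|0|2|0|2
t=7: 1|2|2|1|3|3
1|2|2|3|3|1
3|2|0|3|2|3
1|0|2|2|0|2
t=8: 1|2|2|1|3|3
1|2|2|3|3|1
3|3|0|3|2|3
1|0|2|2|0|2
t=9: 1|2|2|1|3|3
2|3|2|3|3|1
0|1|1|3|2|3
2|1|2|2|0|2
t=10: 1|2|2|1|3|3
2|3|2|3|3|1
0|2|1|3|2|3
2|1|2|2|0|2
t=11: 1|2|2|1|3|3
2|3|2|3|3|1
0|3|1|3|2|3
2|1|2|2|0|2
t=12: 1|3|2|1|3|3
3|0|3|3|3|1
1|1|2|3|2|3
2|2|2|2|0|2
t=13: 1|3|2|1|3|3
3|0|3|3|3|1
1|2|2|3|2|3
2|2|2|2|0|2

3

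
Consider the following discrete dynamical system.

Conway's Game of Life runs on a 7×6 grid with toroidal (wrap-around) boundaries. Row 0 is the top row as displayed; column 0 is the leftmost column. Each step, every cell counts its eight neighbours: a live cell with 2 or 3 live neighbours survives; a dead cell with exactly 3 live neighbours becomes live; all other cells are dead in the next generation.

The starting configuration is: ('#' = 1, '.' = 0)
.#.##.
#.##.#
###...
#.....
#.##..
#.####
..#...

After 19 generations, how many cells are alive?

0) .#.##.
#.##.#
###...
#.....
#.##..
#.####
..#...
1) ##..##
.....#
..##..
#..#.#
#.#...
#...##
#.....
2) .#..#.
.###.#
#.##.#
#..###
...#..
#.....
......
3) ##.##.
.....#
......
##....
#..#..
......
......
4) #...##
#...##
#.....
##....
##....
......
......
5) #...#.
.#..#.
......
.....#
##....
......
.....#
6) #...#.
.....#
......
#.....
#.....
#.....
.....#
7) #...#.
.....#
......
......
##...#
#....#
#....#
8) #...#.
.....#
......
#.....
.#...#
....#.
.#..#.
9) #...#.
.....#
......
#.....
#....#
#...##
...##.
10) ...##.
.....#
......
#....#
.#..#.
#..#..
#..#..
11) ...###
....#.
#....#
#....#
.#..#.
######
..##.#
12) ..#..#
#..#..
#...#.
.#..#.
......
......
......
13) ......
##.##.
##.##.
.....#
......
......
......
14) ......
##.##.
.#.#..
#...##
......
......
......
15) ......
##.##.
.#.#..
#...##
.....#
......
......
16) ......
##.##.
.#.#..
#...##
#...##
......
......
17) ......
##.##.
.#.#..
.#.#..
#...#.
.....#
......
18) ......
##.##.
.#.#..
##.##.
#...##
.....#
......
19) ......
##.##.
......
.#.#..
.#.#..
#...##
......

11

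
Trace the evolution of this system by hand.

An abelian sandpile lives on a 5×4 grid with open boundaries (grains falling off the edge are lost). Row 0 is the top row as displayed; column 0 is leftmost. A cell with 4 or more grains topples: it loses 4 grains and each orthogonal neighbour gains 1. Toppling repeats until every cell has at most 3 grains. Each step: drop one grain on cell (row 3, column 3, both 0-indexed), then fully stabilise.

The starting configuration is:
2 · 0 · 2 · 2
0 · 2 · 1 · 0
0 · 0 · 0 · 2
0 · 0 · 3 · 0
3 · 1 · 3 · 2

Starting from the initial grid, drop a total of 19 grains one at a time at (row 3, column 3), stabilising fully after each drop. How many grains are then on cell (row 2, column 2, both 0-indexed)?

0

step 0: 2 · 0 · 2 · 2
0 · 2 · 1 · 0
0 · 0 · 0 · 2
0 · 0 · 3 · 0
3 · 1 · 3 · 2
step 1: 2 · 0 · 2 · 2
0 · 2 · 1 · 0
0 · 0 · 0 · 2
0 · 0 · 3 · 1
3 · 1 · 3 · 2
step 2: 2 · 0 · 2 · 2
0 · 2 · 1 · 0
0 · 0 · 0 · 2
0 · 0 · 3 · 2
3 · 1 · 3 · 2
step 3: 2 · 0 · 2 · 2
0 · 2 · 1 · 0
0 · 0 · 0 · 2
0 · 0 · 3 · 3
3 · 1 · 3 · 2
step 4: 2 · 0 · 2 · 2
0 · 2 · 1 · 0
0 · 0 · 1 · 3
0 · 1 · 1 · 2
3 · 2 · 1 · 0
step 5: 2 · 0 · 2 · 2
0 · 2 · 1 · 0
0 · 0 · 1 · 3
0 · 1 · 1 · 3
3 · 2 · 1 · 0
step 6: 2 · 0 · 2 · 2
0 · 2 · 1 · 1
0 · 0 · 2 · 0
0 · 1 · 2 · 1
3 · 2 · 1 · 1
step 7: 2 · 0 · 2 · 2
0 · 2 · 1 · 1
0 · 0 · 2 · 0
0 · 1 · 2 · 2
3 · 2 · 1 · 1
step 8: 2 · 0 · 2 · 2
0 · 2 · 1 · 1
0 · 0 · 2 · 0
0 · 1 · 2 · 3
3 · 2 · 1 · 1
step 9: 2 · 0 · 2 · 2
0 · 2 · 1 · 1
0 · 0 · 2 · 1
0 · 1 · 3 · 0
3 · 2 · 1 · 2
step 10: 2 · 0 · 2 · 2
0 · 2 · 1 · 1
0 · 0 · 2 · 1
0 · 1 · 3 · 1
3 · 2 · 1 · 2
step 11: 2 · 0 · 2 · 2
0 · 2 · 1 · 1
0 · 0 · 2 · 1
0 · 1 · 3 · 2
3 · 2 · 1 · 2
step 12: 2 · 0 · 2 · 2
0 · 2 · 1 · 1
0 · 0 · 2 · 1
0 · 1 · 3 · 3
3 · 2 · 1 · 2
step 13: 2 · 0 · 2 · 2
0 · 2 · 1 · 1
0 · 0 · 3 · 2
0 · 2 · 0 · 1
3 · 2 · 2 · 3
step 14: 2 · 0 · 2 · 2
0 · 2 · 1 · 1
0 · 0 · 3 · 2
0 · 2 · 0 · 2
3 · 2 · 2 · 3
step 15: 2 · 0 · 2 · 2
0 · 2 · 1 · 1
0 · 0 · 3 · 2
0 · 2 · 0 · 3
3 · 2 · 2 · 3
step 16: 2 · 0 · 2 · 2
0 · 2 · 1 · 1
0 · 0 · 3 · 3
0 · 2 · 1 · 1
3 · 2 · 3 · 0
step 17: 2 · 0 · 2 · 2
0 · 2 · 1 · 1
0 · 0 · 3 · 3
0 · 2 · 1 · 2
3 · 2 · 3 · 0
step 18: 2 · 0 · 2 · 2
0 · 2 · 1 · 1
0 · 0 · 3 · 3
0 · 2 · 1 · 3
3 · 2 · 3 · 0
step 19: 2 · 0 · 2 · 2
0 · 2 · 2 · 2
0 · 1 · 0 · 1
0 · 2 · 3 · 1
3 · 2 · 3 · 1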